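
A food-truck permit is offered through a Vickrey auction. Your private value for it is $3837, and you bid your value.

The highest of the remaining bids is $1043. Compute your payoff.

$2794

Your bid $3837 exceeds the highest competing bid $1043, so you win.
In a second-price auction the winner pays the second-highest bid, $1043.
Payoff = value − price = $3837 − $1043 = $2794.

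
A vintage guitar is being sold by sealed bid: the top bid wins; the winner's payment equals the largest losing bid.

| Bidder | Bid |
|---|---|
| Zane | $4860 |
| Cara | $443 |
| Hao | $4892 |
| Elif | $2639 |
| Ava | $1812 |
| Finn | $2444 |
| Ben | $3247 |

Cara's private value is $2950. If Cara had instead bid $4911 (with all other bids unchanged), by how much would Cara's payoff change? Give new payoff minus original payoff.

The highest bid among the other bidders is $4892; Cara's bid doesn't change that.
Original bid $443: Cara is not highest (top rival bid is $4892); payoff $0.
Alternative bid $4911: Cara is highest, pays the top rival bid $4892; payoff $2950 − $4892 = −$1942.
Change in payoff = −$1942 − ($0) = −$1942.

−$1942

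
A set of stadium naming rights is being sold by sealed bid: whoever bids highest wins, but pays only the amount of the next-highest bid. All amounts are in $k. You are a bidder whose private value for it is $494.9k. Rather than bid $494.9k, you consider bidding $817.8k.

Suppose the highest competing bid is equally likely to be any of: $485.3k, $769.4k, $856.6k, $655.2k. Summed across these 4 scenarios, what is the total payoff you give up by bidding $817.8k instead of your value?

$434.8k

The deviation costs you only when the competing bid falls strictly between $494.9k and $817.8k; elsewhere both bids give the same outcome.
$485.3k: outcomes coincide → loss $0k.
$769.4k: truthful payoff $0k, deviation payoff −$274.5k → loss $274.5k.
$856.6k: outcomes coincide → loss $0k.
$655.2k: truthful payoff $0k, deviation payoff −$160.3k → loss $160.3k.
Total loss = $274.5k + $160.3k = $434.8k.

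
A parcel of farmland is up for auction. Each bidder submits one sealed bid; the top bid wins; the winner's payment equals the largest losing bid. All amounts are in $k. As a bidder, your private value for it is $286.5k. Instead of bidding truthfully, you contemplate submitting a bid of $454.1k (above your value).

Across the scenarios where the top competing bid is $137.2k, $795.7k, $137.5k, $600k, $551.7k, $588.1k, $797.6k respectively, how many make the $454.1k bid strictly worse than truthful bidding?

0

The deviation hurts exactly when the highest competing bid lies strictly between $286.5k and $454.1k — overbidding then wins at a price above your value.
$137.2k: below both → same outcome either way.
$795.7k: above both → same outcome either way.
$137.5k: below both → same outcome either way.
$600k: above both → same outcome either way.
$551.7k: above both → same outcome either way.
$588.1k: above both → same outcome either way.
$797.6k: above both → same outcome either way.
Count: 0.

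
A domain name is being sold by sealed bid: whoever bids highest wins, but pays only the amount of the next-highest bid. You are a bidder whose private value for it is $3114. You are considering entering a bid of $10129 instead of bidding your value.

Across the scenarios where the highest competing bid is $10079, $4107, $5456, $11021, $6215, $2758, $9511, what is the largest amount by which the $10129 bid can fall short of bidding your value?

$6965

$10079: truthful gives $0, deviation gives −$6965 → loss $6965.
$4107: truthful gives $0, deviation gives −$993 → loss $993.
$5456: truthful gives $0, deviation gives −$2342 → loss $2342.
$11021: same outcome either way → loss $0.
$6215: truthful gives $0, deviation gives −$3101 → loss $3101.
$2758: same outcome either way → loss $0.
$9511: truthful gives $0, deviation gives −$6397 → loss $6397.
Maximum loss: $6965.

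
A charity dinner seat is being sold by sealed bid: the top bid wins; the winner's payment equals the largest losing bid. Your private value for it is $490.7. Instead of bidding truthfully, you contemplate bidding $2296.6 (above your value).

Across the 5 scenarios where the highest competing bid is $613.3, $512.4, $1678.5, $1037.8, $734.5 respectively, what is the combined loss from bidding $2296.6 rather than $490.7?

$2123

The deviation costs you only when the competing bid falls strictly between $490.7 and $2296.6; elsewhere both bids give the same outcome.
$613.3: truthful payoff $0, deviation payoff −$122.6 → loss $122.6.
$512.4: truthful payoff $0, deviation payoff −$21.7 → loss $21.7.
$1678.5: truthful payoff $0, deviation payoff −$1187.8 → loss $1187.8.
$1037.8: truthful payoff $0, deviation payoff −$547.1 → loss $547.1.
$734.5: truthful payoff $0, deviation payoff −$243.8 → loss $243.8.
Total loss = $122.6 + $21.7 + $1187.8 + $547.1 + $243.8 = $2123.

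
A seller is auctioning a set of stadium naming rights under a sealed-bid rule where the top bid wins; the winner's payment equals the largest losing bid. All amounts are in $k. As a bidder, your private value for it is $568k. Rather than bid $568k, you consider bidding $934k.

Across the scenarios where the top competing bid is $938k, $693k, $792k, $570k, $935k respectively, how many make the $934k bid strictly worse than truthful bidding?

The deviation hurts exactly when the highest competing bid lies strictly between $568k and $934k — overbidding then wins at a price above your value.
$938k: above both → same outcome either way.
$693k: inside the interval → strictly worse (loss $125k).
$792k: inside the interval → strictly worse (loss $224k).
$570k: inside the interval → strictly worse (loss $2k).
$935k: above both → same outcome either way.
Count: 3.

3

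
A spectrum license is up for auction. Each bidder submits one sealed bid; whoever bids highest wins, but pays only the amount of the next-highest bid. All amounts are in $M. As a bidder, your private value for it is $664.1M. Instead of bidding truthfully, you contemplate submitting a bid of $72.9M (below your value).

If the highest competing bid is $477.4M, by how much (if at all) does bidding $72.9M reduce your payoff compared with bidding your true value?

Bidding your value $664.1M: you win (since $664.1M > $477.4M) and pay $477.4M. Payoff $186.7M.
Bidding $72.9M: you lose. Payoff $0M.
The competing bid $477.4M lies between your shaded bid and your value, so underbidding forfeits an item you could have won at a profitable price.
Loss from deviating = $186.7M − ($0M) = $186.7M.
In a second-price auction your bid sets only whether you win, not what you pay, so bidding your true value is weakly dominant.

$186.7M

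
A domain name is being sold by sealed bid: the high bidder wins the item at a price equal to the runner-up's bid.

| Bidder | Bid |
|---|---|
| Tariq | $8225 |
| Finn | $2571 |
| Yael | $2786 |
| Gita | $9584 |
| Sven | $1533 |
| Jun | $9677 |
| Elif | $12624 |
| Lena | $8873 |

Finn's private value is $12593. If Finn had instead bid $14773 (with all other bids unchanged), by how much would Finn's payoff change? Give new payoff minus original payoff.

The highest bid among the other bidders is $12624; Finn's bid doesn't change that.
Original bid $2571: Finn is not highest (top rival bid is $12624); payoff $0.
Alternative bid $14773: Finn is highest, pays the top rival bid $12624; payoff $12593 − $12624 = −$31.
Change in payoff = −$31 − ($0) = −$31.

−$31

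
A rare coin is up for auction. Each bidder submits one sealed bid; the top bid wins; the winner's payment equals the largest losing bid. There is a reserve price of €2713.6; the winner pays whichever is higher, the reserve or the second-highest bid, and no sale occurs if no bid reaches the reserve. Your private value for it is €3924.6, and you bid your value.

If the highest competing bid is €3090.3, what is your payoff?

Your bid €3924.6 is the highest and exceeds the reserve.
Price = max(second-highest bid, reserve) = max(€3090.3, €2713.6) = €3090.3.
Payoff = €3924.6 − €3090.3 = €834.3.

€834.3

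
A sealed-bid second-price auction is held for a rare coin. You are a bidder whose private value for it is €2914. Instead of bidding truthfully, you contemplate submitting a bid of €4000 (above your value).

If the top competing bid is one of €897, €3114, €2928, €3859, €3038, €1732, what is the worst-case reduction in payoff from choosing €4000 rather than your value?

€945

€897: same outcome either way → loss €0.
€3114: truthful gives €0, deviation gives −€200 → loss €200.
€2928: truthful gives €0, deviation gives −€14 → loss €14.
€3859: truthful gives €0, deviation gives −€945 → loss €945.
€3038: truthful gives €0, deviation gives −€124 → loss €124.
€1732: same outcome either way → loss €0.
Maximum loss: €945.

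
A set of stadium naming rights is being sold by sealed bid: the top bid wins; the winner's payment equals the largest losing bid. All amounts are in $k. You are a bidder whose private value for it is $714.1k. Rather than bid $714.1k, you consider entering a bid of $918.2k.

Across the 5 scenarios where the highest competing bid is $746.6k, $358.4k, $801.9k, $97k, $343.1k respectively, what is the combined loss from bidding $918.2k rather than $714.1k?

The deviation costs you only when the competing bid falls strictly between $714.1k and $918.2k; elsewhere both bids give the same outcome.
$746.6k: truthful payoff $0k, deviation payoff −$32.5k → loss $32.5k.
$358.4k: outcomes coincide → loss $0k.
$801.9k: truthful payoff $0k, deviation payoff −$87.8k → loss $87.8k.
$97k: outcomes coincide → loss $0k.
$343.1k: outcomes coincide → loss $0k.
Total loss = $32.5k + $87.8k = $120.3k.
Truthful bidding weakly dominates here: raising your bid can only win items priced above your value, and lowering it can only forfeit items priced below.

$120.3k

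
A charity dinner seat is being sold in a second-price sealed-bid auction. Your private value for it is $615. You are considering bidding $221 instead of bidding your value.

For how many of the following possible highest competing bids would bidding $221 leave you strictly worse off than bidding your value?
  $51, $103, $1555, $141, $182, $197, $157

0

The deviation hurts exactly when the highest competing bid lies strictly between $221 and $615 — underbidding then forfeits a profitable win.
$51: below both → same outcome either way.
$103: below both → same outcome either way.
$1555: above both → same outcome either way.
$141: below both → same outcome either way.
$182: below both → same outcome either way.
$197: below both → same outcome either way.
$157: below both → same outcome either way.
Count: 0.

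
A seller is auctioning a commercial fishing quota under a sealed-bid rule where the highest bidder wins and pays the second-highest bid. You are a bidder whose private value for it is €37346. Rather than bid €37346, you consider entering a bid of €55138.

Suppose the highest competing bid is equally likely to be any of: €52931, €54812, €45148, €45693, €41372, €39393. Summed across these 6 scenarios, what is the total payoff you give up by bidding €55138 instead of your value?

The deviation costs you only when the competing bid falls strictly between €37346 and €55138; elsewhere both bids give the same outcome.
€52931: truthful payoff €0, deviation payoff −€15585 → loss €15585.
€54812: truthful payoff €0, deviation payoff −€17466 → loss €17466.
€45148: truthful payoff €0, deviation payoff −€7802 → loss €7802.
€45693: truthful payoff €0, deviation payoff −€8347 → loss €8347.
€41372: truthful payoff €0, deviation payoff −€4026 → loss €4026.
€39393: truthful payoff €0, deviation payoff −€2047 → loss €2047.
Total loss = €15585 + €17466 + €7802 + €8347 + €4026 + €2047 = €55273.

€55273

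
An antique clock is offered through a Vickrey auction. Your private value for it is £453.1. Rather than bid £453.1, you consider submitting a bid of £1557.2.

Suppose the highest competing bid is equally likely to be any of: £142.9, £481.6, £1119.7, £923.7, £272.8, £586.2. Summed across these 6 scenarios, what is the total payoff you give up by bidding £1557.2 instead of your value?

The deviation costs you only when the competing bid falls strictly between £453.1 and £1557.2; elsewhere both bids give the same outcome.
£142.9: outcomes coincide → loss £0.
£481.6: truthful payoff £0, deviation payoff −£28.5 → loss £28.5.
£1119.7: truthful payoff £0, deviation payoff −£666.6 → loss £666.6.
£923.7: truthful payoff £0, deviation payoff −£470.6 → loss £470.6.
£272.8: outcomes coincide → loss £0.
£586.2: truthful payoff £0, deviation payoff −£133.1 → loss £133.1.
Total loss = £28.5 + £666.6 + £470.6 + £133.1 = £1298.8.

£1298.8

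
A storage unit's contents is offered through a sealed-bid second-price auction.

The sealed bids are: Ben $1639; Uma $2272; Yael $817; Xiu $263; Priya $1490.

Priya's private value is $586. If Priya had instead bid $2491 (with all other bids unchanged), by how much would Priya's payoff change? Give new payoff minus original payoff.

The highest bid among the other bidders is $2272; Priya's bid doesn't change that.
Original bid $1490: Priya is not highest (top rival bid is $2272); payoff $0.
Alternative bid $2491: Priya is highest, pays the top rival bid $2272; payoff $586 − $2272 = −$1686.
Change in payoff = −$1686 − ($0) = −$1686.

−$1686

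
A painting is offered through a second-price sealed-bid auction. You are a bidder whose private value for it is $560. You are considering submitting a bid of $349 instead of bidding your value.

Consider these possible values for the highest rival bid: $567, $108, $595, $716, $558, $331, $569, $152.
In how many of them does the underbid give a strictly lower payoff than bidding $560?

1

The deviation hurts exactly when the highest competing bid lies strictly between $349 and $560 — underbidding then forfeits a profitable win.
$567: above both → same outcome either way.
$108: below both → same outcome either way.
$595: above both → same outcome either way.
$716: above both → same outcome either way.
$558: inside the interval → strictly worse (loss $2).
$331: below both → same outcome either way.
$569: above both → same outcome either way.
$152: below both → same outcome either way.
Count: 1.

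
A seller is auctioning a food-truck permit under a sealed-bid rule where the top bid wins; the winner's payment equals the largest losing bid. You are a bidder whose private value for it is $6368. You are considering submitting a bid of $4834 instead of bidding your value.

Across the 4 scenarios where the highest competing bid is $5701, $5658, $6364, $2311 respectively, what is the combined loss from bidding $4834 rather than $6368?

The deviation costs you only when the competing bid falls strictly between $4834 and $6368; elsewhere both bids give the same outcome.
$5701: truthful payoff $667, deviation payoff $0 → loss $667.
$5658: truthful payoff $710, deviation payoff $0 → loss $710.
$6364: truthful payoff $4, deviation payoff $0 → loss $4.
$2311: outcomes coincide → loss $0.
Total loss = $667 + $710 + $4 = $1381.

$1381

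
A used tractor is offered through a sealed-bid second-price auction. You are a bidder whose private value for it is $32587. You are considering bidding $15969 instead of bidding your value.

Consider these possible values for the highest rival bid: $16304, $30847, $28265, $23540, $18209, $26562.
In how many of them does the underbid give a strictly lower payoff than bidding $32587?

The deviation hurts exactly when the highest competing bid lies strictly between $15969 and $32587 — underbidding then forfeits a profitable win.
$16304: inside the interval → strictly worse (loss $16283).
$30847: inside the interval → strictly worse (loss $1740).
$28265: inside the interval → strictly worse (loss $4322).
$23540: inside the interval → strictly worse (loss $9047).
$18209: inside the interval → strictly worse (loss $14378).
$26562: inside the interval → strictly worse (loss $6025).
Count: 6.

6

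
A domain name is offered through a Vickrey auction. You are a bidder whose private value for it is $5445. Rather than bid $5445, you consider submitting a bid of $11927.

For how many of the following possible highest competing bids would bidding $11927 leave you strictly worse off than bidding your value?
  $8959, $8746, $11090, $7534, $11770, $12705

5

The deviation hurts exactly when the highest competing bid lies strictly between $5445 and $11927 — overbidding then wins at a price above your value.
$8959: inside the interval → strictly worse (loss $3514).
$8746: inside the interval → strictly worse (loss $3301).
$11090: inside the interval → strictly worse (loss $5645).
$7534: inside the interval → strictly worse (loss $2089).
$11770: inside the interval → strictly worse (loss $6325).
$12705: above both → same outcome either way.
Count: 5.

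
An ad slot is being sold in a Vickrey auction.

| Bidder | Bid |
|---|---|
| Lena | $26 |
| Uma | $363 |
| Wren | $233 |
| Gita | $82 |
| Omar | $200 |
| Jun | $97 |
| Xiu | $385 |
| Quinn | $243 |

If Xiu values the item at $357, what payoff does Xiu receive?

−$6

Highest bid: Xiu at $385, so Xiu wins.
Second-highest bid: Uma at $363 — that is the price the winner pays.
Xiu's payoff = value − price = $357 − $363 = −$6.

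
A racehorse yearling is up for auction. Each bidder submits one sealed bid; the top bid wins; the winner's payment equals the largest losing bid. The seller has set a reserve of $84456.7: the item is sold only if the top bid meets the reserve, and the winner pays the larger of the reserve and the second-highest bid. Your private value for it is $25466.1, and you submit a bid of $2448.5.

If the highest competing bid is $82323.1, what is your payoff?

Your bid $2448.5 is below the highest competing bid $82323.1, so you lose. Payoff $0.

$0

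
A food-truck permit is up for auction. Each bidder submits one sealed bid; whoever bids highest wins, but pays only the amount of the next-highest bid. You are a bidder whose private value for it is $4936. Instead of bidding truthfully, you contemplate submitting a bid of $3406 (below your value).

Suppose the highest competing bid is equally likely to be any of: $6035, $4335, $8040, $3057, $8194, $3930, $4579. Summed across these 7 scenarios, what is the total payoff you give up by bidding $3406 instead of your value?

$1964

The deviation costs you only when the competing bid falls strictly between $3406 and $4936; elsewhere both bids give the same outcome.
$6035: outcomes coincide → loss $0.
$4335: truthful payoff $601, deviation payoff $0 → loss $601.
$8040: outcomes coincide → loss $0.
$3057: outcomes coincide → loss $0.
$8194: outcomes coincide → loss $0.
$3930: truthful payoff $1006, deviation payoff $0 → loss $1006.
$4579: truthful payoff $357, deviation payoff $0 → loss $357.
Total loss = $601 + $1006 + $357 = $1964.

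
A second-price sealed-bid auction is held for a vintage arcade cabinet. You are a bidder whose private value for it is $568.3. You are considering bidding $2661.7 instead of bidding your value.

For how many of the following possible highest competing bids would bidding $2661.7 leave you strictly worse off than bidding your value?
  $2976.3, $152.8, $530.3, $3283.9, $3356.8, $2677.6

0

The deviation hurts exactly when the highest competing bid lies strictly between $568.3 and $2661.7 — overbidding then wins at a price above your value.
$2976.3: above both → same outcome either way.
$152.8: below both → same outcome either way.
$530.3: below both → same outcome either way.
$3283.9: above both → same outcome either way.
$3356.8: above both → same outcome either way.
$2677.6: above both → same outcome either way.
Count: 0.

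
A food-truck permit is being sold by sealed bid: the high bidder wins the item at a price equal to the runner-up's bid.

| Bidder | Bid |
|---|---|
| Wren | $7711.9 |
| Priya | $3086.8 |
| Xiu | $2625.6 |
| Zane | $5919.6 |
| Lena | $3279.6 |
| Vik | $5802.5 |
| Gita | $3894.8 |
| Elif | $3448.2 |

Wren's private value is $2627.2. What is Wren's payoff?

−$3292.4

Highest bid: Wren at $7711.9, so Wren wins.
Second-highest bid: Zane at $5919.6 — that is the price the winner pays.
Wren's payoff = value − price = $2627.2 − $5919.6 = −$3292.4.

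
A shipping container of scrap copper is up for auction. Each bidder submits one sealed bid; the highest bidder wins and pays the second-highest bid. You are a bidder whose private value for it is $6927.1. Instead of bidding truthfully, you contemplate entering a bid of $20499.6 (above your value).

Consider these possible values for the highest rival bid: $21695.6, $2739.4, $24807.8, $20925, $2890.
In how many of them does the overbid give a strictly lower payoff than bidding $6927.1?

0

The deviation hurts exactly when the highest competing bid lies strictly between $6927.1 and $20499.6 — overbidding then wins at a price above your value.
$21695.6: above both → same outcome either way.
$2739.4: below both → same outcome either way.
$24807.8: above both → same outcome either way.
$20925: above both → same outcome either way.
$2890: below both → same outcome either way.
Count: 0.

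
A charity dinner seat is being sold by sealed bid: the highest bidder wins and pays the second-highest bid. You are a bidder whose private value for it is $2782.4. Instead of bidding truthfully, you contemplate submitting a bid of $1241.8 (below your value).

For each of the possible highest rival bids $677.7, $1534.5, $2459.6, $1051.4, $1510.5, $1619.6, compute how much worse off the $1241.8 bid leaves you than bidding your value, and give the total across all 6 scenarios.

The deviation costs you only when the competing bid falls strictly between $1241.8 and $2782.4; elsewhere both bids give the same outcome.
$677.7: outcomes coincide → loss $0.
$1534.5: truthful payoff $1247.9, deviation payoff $0 → loss $1247.9.
$2459.6: truthful payoff $322.8, deviation payoff $0 → loss $322.8.
$1051.4: outcomes coincide → loss $0.
$1510.5: truthful payoff $1271.9, deviation payoff $0 → loss $1271.9.
$1619.6: truthful payoff $1162.8, deviation payoff $0 → loss $1162.8.
Total loss = $1247.9 + $322.8 + $1271.9 + $1162.8 = $4005.4.

$4005.4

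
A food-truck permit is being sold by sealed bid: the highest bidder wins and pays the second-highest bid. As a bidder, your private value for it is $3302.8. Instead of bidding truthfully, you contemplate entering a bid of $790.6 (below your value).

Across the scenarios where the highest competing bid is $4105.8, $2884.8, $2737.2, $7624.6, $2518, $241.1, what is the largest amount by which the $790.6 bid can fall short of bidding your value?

$4105.8: same outcome either way → loss $0.
$2884.8: truthful gives $418, deviation gives $0 → loss $418.
$2737.2: truthful gives $565.6, deviation gives $0 → loss $565.6.
$7624.6: same outcome either way → loss $0.
$2518: truthful gives $784.8, deviation gives $0 → loss $784.8.
$241.1: same outcome either way → loss $0.
Maximum loss: $784.8.

$784.8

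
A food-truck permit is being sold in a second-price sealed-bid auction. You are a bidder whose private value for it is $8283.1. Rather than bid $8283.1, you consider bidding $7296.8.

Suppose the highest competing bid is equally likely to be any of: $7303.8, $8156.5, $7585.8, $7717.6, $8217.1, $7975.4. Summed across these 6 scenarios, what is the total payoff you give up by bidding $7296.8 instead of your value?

The deviation costs you only when the competing bid falls strictly between $7296.8 and $8283.1; elsewhere both bids give the same outcome.
$7303.8: truthful payoff $979.3, deviation payoff $0 → loss $979.3.
$8156.5: truthful payoff $126.6, deviation payoff $0 → loss $126.6.
$7585.8: truthful payoff $697.3, deviation payoff $0 → loss $697.3.
$7717.6: truthful payoff $565.5, deviation payoff $0 → loss $565.5.
$8217.1: truthful payoff $66, deviation payoff $0 → loss $66.
$7975.4: truthful payoff $307.7, deviation payoff $0 → loss $307.7.
Total loss = $979.3 + $126.6 + $697.3 + $565.5 + $66 + $307.7 = $2742.4.

$2742.4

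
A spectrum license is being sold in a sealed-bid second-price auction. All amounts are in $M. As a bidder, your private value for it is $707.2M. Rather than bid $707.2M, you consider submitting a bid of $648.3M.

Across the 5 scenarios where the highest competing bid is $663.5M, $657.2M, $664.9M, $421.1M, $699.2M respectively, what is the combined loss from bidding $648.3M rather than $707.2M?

$144M

The deviation costs you only when the competing bid falls strictly between $648.3M and $707.2M; elsewhere both bids give the same outcome.
$663.5M: truthful payoff $43.7M, deviation payoff $0M → loss $43.7M.
$657.2M: truthful payoff $50M, deviation payoff $0M → loss $50M.
$664.9M: truthful payoff $42.3M, deviation payoff $0M → loss $42.3M.
$421.1M: outcomes coincide → loss $0M.
$699.2M: truthful payoff $8M, deviation payoff $0M → loss $8M.
Total loss = $43.7M + $50M + $42.3M + $8M = $144M.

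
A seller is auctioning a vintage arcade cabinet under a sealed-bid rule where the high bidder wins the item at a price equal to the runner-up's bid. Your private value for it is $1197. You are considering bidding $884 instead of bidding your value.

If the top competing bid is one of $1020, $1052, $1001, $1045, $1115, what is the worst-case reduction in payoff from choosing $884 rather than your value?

$1020: truthful gives $177, deviation gives $0 → loss $177.
$1052: truthful gives $145, deviation gives $0 → loss $145.
$1001: truthful gives $196, deviation gives $0 → loss $196.
$1045: truthful gives $152, deviation gives $0 → loss $152.
$1115: truthful gives $82, deviation gives $0 → loss $82.
Maximum loss: $196.

$196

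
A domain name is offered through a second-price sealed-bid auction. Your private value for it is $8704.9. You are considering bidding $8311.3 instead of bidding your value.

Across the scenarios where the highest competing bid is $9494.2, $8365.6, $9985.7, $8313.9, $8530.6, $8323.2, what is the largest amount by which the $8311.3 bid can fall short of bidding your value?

$391

$9494.2: same outcome either way → loss $0.
$8365.6: truthful gives $339.3, deviation gives $0 → loss $339.3.
$9985.7: same outcome either way → loss $0.
$8313.9: truthful gives $391, deviation gives $0 → loss $391.
$8530.6: truthful gives $174.3, deviation gives $0 → loss $174.3.
$8323.2: truthful gives $381.7, deviation gives $0 → loss $381.7.
Maximum loss: $391.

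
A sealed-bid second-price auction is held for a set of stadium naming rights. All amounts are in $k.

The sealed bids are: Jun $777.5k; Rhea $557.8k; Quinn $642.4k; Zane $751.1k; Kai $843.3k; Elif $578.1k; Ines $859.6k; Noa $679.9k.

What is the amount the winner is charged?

$843.3k

Highest bid: Ines at $859.6k, so Ines wins.
Second-highest bid: Kai at $843.3k — that is the price the winner pays.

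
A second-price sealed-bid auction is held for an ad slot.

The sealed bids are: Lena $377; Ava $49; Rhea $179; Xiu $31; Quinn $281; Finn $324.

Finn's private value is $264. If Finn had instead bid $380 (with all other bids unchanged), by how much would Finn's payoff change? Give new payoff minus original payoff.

The highest bid among the other bidders is $377; Finn's bid doesn't change that.
Original bid $324: Finn is not highest (top rival bid is $377); payoff $0.
Alternative bid $380: Finn is highest, pays the top rival bid $377; payoff $264 − $377 = −$113.
Change in payoff = −$113 − ($0) = −$113.

−$113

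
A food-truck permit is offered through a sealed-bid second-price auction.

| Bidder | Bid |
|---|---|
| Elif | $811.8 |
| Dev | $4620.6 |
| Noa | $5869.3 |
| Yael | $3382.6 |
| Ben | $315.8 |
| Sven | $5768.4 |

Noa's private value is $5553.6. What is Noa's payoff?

Highest bid: Noa at $5869.3, so Noa wins.
Second-highest bid: Sven at $5768.4 — that is the price the winner pays.
Noa's payoff = value − price = $5553.6 − $5768.4 = −$214.8.

−$214.8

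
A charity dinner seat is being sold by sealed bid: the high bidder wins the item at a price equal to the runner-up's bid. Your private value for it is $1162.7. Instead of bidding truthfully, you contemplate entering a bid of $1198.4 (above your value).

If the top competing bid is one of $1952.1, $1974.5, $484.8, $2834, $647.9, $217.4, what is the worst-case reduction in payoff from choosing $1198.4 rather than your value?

$1952.1: same outcome either way → loss $0.
$1974.5: same outcome either way → loss $0.
$484.8: same outcome either way → loss $0.
$2834: same outcome either way → loss $0.
$647.9: same outcome either way → loss $0.
$217.4: same outcome either way → loss $0.
Maximum loss: $0.

$0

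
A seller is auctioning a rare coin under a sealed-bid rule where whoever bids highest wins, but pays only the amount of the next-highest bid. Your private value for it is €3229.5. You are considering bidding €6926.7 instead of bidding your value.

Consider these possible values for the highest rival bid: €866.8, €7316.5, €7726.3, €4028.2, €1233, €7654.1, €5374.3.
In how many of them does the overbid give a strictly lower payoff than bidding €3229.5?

The deviation hurts exactly when the highest competing bid lies strictly between €3229.5 and €6926.7 — overbidding then wins at a price above your value.
€866.8: below both → same outcome either way.
€7316.5: above both → same outcome either way.
€7726.3: above both → same outcome either way.
€4028.2: inside the interval → strictly worse (loss €798.7).
€1233: below both → same outcome either way.
€7654.1: above both → same outcome either way.
€5374.3: inside the interval → strictly worse (loss €2144.8).
Count: 2.

2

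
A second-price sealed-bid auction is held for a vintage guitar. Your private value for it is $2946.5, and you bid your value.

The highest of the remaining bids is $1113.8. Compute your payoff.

$1832.7

Your bid $2946.5 exceeds the highest competing bid $1113.8, so you win.
In a second-price auction the winner pays the second-highest bid, $1113.8.
Payoff = value − price = $2946.5 − $1113.8 = $1832.7.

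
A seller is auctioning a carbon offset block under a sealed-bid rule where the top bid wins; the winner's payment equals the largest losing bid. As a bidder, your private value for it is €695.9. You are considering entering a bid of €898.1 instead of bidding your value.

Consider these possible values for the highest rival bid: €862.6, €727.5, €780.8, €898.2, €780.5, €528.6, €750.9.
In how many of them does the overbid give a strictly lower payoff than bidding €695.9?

The deviation hurts exactly when the highest competing bid lies strictly between €695.9 and €898.1 — overbidding then wins at a price above your value.
€862.6: inside the interval → strictly worse (loss €166.7).
€727.5: inside the interval → strictly worse (loss €31.6).
€780.8: inside the interval → strictly worse (loss €84.9).
€898.2: above both → same outcome either way.
€780.5: inside the interval → strictly worse (loss €84.6).
€528.6: below both → same outcome either way.
€750.9: inside the interval → strictly worse (loss €55).
Count: 5.

5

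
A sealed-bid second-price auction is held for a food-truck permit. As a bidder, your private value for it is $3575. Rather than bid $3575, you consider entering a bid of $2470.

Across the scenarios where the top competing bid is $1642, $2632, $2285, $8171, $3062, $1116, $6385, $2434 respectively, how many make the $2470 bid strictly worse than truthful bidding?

2

The deviation hurts exactly when the highest competing bid lies strictly between $2470 and $3575 — underbidding then forfeits a profitable win.
$1642: below both → same outcome either way.
$2632: inside the interval → strictly worse (loss $943).
$2285: below both → same outcome either way.
$8171: above both → same outcome either way.
$3062: inside the interval → strictly worse (loss $513).
$1116: below both → same outcome either way.
$6385: above both → same outcome either way.
$2434: below both → same outcome either way.
Count: 2.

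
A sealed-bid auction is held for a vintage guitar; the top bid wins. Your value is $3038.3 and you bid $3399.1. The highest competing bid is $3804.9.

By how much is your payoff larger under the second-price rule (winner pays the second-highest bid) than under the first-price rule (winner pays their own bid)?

$0

Your bid $3399.1 is below $3804.9, so you lose under either rule.
Payoff is $0 in both cases; difference = $0.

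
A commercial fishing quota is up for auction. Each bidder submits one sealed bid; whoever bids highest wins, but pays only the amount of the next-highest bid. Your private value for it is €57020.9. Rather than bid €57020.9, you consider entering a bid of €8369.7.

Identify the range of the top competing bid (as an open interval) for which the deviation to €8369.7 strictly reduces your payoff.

If the competing bid is below €8369.7, both bids win at the same price — no difference.
If it is above €57020.9, both bids lose — no difference.
If it lies strictly between €8369.7 and €57020.9, bidding your value wins at a price below your value (positive payoff) while bidding €8369.7 loses (payoff 0).
So the deviation strictly hurts on the open interval (€8369.7, €57020.9).

(€8369.7, €57020.9)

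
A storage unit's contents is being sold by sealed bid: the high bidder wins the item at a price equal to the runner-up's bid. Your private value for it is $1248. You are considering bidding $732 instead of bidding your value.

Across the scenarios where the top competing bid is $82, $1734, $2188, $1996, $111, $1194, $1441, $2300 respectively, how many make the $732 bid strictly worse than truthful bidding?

1

The deviation hurts exactly when the highest competing bid lies strictly between $732 and $1248 — underbidding then forfeits a profitable win.
$82: below both → same outcome either way.
$1734: above both → same outcome either way.
$2188: above both → same outcome either way.
$1996: above both → same outcome either way.
$111: below both → same outcome either way.
$1194: inside the interval → strictly worse (loss $54).
$1441: above both → same outcome either way.
$2300: above both → same outcome either way.
Count: 1.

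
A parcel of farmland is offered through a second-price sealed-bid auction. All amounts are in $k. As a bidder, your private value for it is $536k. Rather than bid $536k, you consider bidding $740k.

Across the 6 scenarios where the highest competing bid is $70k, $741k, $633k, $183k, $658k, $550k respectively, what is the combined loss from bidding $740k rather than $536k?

The deviation costs you only when the competing bid falls strictly between $536k and $740k; elsewhere both bids give the same outcome.
$70k: outcomes coincide → loss $0k.
$741k: outcomes coincide → loss $0k.
$633k: truthful payoff $0k, deviation payoff −$97k → loss $97k.
$183k: outcomes coincide → loss $0k.
$658k: truthful payoff $0k, deviation payoff −$122k → loss $122k.
$550k: truthful payoff $0k, deviation payoff −$14k → loss $14k.
Total loss = $97k + $122k + $14k = $233k.

$233k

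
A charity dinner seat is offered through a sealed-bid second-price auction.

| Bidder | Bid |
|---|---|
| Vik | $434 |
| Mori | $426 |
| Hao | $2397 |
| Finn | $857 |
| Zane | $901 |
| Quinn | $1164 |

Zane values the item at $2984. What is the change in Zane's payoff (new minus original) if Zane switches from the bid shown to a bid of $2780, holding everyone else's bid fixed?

The highest bid among the other bidders is $2397; Zane's bid doesn't change that.
Original bid $901: Zane is not highest (top rival bid is $2397); payoff $0.
Alternative bid $2780: Zane is highest, pays the top rival bid $2397; payoff $2984 − $2397 = $587.
Change in payoff = $587 − ($0) = $587.

$587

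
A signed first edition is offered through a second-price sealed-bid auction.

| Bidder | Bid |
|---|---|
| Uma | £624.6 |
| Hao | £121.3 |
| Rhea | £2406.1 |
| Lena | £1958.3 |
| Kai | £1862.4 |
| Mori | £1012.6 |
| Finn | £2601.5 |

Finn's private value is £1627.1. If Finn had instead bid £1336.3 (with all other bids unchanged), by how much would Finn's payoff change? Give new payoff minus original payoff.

£779

The highest bid among the other bidders is £2406.1; Finn's bid doesn't change that.
Original bid £2601.5: Finn is highest, pays the top rival bid £2406.1; payoff £1627.1 − £2406.1 = −£779.
Alternative bid £1336.3: Finn is not highest (top rival bid is £2406.1); payoff £0.
Change in payoff = £0 − (−£779) = £779.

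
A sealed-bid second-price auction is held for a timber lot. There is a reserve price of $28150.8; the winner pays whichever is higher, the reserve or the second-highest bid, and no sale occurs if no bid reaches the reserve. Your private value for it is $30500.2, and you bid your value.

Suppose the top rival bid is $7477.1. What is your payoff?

Your bid $30500.2 is the highest and exceeds the reserve.
Price = max(second-highest bid, reserve) = max($7477.1, $28150.8) = $28150.8.
Payoff = $30500.2 − $28150.8 = $2349.4.

$2349.4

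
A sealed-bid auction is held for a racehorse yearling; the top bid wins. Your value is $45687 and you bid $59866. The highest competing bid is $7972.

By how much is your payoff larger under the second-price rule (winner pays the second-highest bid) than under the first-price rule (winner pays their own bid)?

$51894

You have the highest bid, so you win under either rule.
Second-price: pay $7972 → payoff $37715.
First-price: pay your own bid $59866 → payoff −$14179.
Difference = $37715 − (−$14179) = $51894.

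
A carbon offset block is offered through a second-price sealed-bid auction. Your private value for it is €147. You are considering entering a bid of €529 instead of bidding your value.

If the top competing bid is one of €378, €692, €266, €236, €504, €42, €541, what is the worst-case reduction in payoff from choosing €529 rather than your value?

€357

€378: truthful gives €0, deviation gives −€231 → loss €231.
€692: same outcome either way → loss €0.
€266: truthful gives €0, deviation gives −€119 → loss €119.
€236: truthful gives €0, deviation gives −€89 → loss €89.
€504: truthful gives €0, deviation gives −€357 → loss €357.
€42: same outcome either way → loss €0.
€541: same outcome either way → loss €0.
Maximum loss: €357.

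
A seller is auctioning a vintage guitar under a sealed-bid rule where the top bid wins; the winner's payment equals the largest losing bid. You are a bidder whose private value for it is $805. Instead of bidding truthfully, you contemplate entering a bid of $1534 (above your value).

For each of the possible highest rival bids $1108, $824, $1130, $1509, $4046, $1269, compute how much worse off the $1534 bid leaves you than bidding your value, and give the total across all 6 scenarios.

$1815

The deviation costs you only when the competing bid falls strictly between $805 and $1534; elsewhere both bids give the same outcome.
$1108: truthful payoff $0, deviation payoff −$303 → loss $303.
$824: truthful payoff $0, deviation payoff −$19 → loss $19.
$1130: truthful payoff $0, deviation payoff −$325 → loss $325.
$1509: truthful payoff $0, deviation payoff −$704 → loss $704.
$4046: outcomes coincide → loss $0.
$1269: truthful payoff $0, deviation payoff −$464 → loss $464.
Total loss = $303 + $19 + $325 + $704 + $464 = $1815.
In a second-price auction your bid sets only whether you win, not what you pay, so bidding your true value is weakly dominant.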